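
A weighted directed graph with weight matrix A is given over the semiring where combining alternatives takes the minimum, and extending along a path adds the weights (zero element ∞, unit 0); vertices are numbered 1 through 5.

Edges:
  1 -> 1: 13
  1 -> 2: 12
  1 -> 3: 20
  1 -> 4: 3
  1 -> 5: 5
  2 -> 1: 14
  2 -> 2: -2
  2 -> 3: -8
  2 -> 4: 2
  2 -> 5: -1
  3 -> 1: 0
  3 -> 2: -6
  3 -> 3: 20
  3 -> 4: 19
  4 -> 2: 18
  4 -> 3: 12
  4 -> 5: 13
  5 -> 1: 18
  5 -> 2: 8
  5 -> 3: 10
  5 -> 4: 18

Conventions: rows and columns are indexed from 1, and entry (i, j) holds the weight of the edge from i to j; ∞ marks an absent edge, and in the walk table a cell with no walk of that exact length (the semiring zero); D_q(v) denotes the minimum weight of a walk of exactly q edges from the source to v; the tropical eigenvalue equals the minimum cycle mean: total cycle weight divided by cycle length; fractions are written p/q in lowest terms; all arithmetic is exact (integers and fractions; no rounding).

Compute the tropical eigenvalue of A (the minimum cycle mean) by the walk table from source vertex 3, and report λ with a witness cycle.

q=0: [∞, ∞, 0, ∞, ∞]
q=1: [0, -6, 20, 19, ∞]
q=2: [8, -8, -14, -4, -7]
q=3: [-14, -20, -16, -6, -9]
q=4: [-16, -22, -28, -18, -21]
q=5: [-28, -34, -30, -20, -23]
Optimal cycle mean attained by: cycle 2->3->2, total (-8) + (-6), length 2.
Answer: λ = -7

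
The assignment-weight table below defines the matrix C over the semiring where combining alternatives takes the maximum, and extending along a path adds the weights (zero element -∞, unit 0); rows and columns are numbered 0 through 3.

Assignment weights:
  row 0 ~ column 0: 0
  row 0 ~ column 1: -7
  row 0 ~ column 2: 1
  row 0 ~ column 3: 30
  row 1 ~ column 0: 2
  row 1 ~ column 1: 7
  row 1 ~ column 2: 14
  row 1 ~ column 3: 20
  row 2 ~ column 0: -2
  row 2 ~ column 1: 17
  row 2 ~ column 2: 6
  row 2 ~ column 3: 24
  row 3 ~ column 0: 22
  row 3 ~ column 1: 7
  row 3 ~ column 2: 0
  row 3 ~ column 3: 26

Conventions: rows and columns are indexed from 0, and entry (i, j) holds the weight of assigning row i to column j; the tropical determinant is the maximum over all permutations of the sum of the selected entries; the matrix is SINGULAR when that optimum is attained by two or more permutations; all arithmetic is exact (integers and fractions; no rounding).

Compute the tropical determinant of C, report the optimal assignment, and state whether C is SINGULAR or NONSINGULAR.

σ = (0, 1, 2, 3): 0 + 7 + 6 + 26 = 39
σ = (0, 1, 3, 2): 0 + 7 + 24 + 0 = 31
σ = (0, 2, 1, 3): 0 + 14 + 17 + 26 = 57
σ = (0, 2, 3, 1): 0 + 14 + 24 + 7 = 45
σ = (0, 3, 1, 2): 0 + 20 + 17 + 0 = 37
σ = (0, 3, 2, 1): 0 + 20 + 6 + 7 = 33
σ = (1, 0, 2, 3): (-7) + 2 + 6 + 26 = 27
σ = (1, 0, 3, 2): (-7) + 2 + 24 + 0 = 19
σ = (1, 2, 0, 3): (-7) + 14 + (-2) + 26 = 31
σ = (1, 2, 3, 0): (-7) + 14 + 24 + 22 = 53
σ = (1, 3, 0, 2): (-7) + 20 + (-2) + 0 = 11
σ = (1, 3, 2, 0): (-7) + 20 + 6 + 22 = 41
σ = (2, 0, 1, 3): 1 + 2 + 17 + 26 = 46
σ = (2, 0, 3, 1): 1 + 2 + 24 + 7 = 34
σ = (2, 1, 0, 3): 1 + 7 + (-2) + 26 = 32
σ = (2, 1, 3, 0): 1 + 7 + 24 + 22 = 54
σ = (2, 3, 0, 1): 1 + 20 + (-2) + 7 = 26
σ = (2, 3, 1, 0): 1 + 20 + 17 + 22 = 60
σ = (3, 0, 1, 2): 30 + 2 + 17 + 0 = 49
σ = (3, 0, 2, 1): 30 + 2 + 6 + 7 = 45
σ = (3, 1, 0, 2): 30 + 7 + (-2) + 0 = 35
σ = (3, 1, 2, 0): 30 + 7 + 6 + 22 = 65
σ = (3, 2, 0, 1): 30 + 14 + (-2) + 7 = 49
σ = (3, 2, 1, 0): 30 + 14 + 17 + 22 = 83
Optimal value attained by: σ = (3, 2, 1, 0).
Answer: det⊕(C) = 83; verdict: NONSINGULAR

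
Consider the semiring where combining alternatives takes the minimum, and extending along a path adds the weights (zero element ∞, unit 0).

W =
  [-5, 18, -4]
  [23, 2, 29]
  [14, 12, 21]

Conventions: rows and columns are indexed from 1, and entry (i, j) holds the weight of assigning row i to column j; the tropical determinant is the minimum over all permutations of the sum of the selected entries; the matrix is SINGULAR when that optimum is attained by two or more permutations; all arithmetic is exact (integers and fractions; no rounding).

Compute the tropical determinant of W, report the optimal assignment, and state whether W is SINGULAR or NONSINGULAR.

σ = (1, 2, 3): (-5) + 2 + 21 = 18
σ = (1, 3, 2): (-5) + 29 + 12 = 36
σ = (2, 1, 3): 18 + 23 + 21 = 62
σ = (2, 3, 1): 18 + 29 + 14 = 61
σ = (3, 1, 2): (-4) + 23 + 12 = 31
σ = (3, 2, 1): (-4) + 2 + 14 = 12
Optimal value attained by: σ = (3, 2, 1).
Answer: det⊕(W) = 12; verdict: NONSINGULAR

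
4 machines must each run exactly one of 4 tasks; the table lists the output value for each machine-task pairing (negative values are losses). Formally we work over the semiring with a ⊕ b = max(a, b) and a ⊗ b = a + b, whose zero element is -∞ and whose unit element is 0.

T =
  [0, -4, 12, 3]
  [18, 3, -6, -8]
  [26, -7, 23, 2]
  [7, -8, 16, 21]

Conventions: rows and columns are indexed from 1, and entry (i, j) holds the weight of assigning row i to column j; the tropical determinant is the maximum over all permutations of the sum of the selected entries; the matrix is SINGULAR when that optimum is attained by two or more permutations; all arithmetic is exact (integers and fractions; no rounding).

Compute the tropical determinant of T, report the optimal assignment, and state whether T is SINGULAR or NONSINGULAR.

σ = (1, 2, 3, 4): 0 + 3 + 23 + 21 = 47
σ = (1, 2, 4, 3): 0 + 3 + 2 + 16 = 21
σ = (1, 3, 2, 4): 0 + (-6) + (-7) + 21 = 8
σ = (1, 3, 4, 2): 0 + (-6) + 2 + (-8) = -12
σ = (1, 4, 2, 3): 0 + (-8) + (-7) + 16 = 1
σ = (1, 4, 3, 2): 0 + (-8) + 23 + (-8) = 7
σ = (2, 1, 3, 4): (-4) + 18 + 23 + 21 = 58
σ = (2, 1, 4, 3): (-4) + 18 + 2 + 16 = 32
σ = (2, 3, 1, 4): (-4) + (-6) + 26 + 21 = 37
σ = (2, 3, 4, 1): (-4) + (-6) + 2 + 7 = -1
σ = (2, 4, 1, 3): (-4) + (-8) + 26 + 16 = 30
σ = (2, 4, 3, 1): (-4) + (-8) + 23 + 7 = 18
σ = (3, 1, 2, 4): 12 + 18 + (-7) + 21 = 44
σ = (3, 1, 4, 2): 12 + 18 + 2 + (-8) = 24
σ = (3, 2, 1, 4): 12 + 3 + 26 + 21 = 62
σ = (3, 2, 4, 1): 12 + 3 + 2 + 7 = 24
σ = (3, 4, 1, 2): 12 + (-8) + 26 + (-8) = 22
σ = (3, 4, 2, 1): 12 + (-8) + (-7) + 7 = 4
σ = (4, 1, 2, 3): 3 + 18 + (-7) + 16 = 30
σ = (4, 1, 3, 2): 3 + 18 + 23 + (-8) = 36
σ = (4, 2, 1, 3): 3 + 3 + 26 + 16 = 48
σ = (4, 2, 3, 1): 3 + 3 + 23 + 7 = 36
σ = (4, 3, 1, 2): 3 + (-6) + 26 + (-8) = 15
σ = (4, 3, 2, 1): 3 + (-6) + (-7) + 7 = -3
Optimal value attained by: σ = (3, 2, 1, 4).
Answer: det⊕(T) = 62; verdict: NONSINGULAR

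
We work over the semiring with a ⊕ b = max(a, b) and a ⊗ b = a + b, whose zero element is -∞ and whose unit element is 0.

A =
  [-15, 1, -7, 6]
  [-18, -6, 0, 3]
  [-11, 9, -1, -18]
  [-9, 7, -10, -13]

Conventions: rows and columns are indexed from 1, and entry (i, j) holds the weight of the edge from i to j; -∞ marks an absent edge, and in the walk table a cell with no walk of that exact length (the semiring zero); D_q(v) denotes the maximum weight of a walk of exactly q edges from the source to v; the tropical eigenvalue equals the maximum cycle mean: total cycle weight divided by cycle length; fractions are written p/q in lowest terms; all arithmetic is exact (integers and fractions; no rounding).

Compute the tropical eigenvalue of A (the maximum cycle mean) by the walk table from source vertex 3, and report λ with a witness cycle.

q=0: [-∞, -∞, 0, -∞]
q=1: [-11, 9, -1, -18]
q=2: [-9, 8, 9, 12]
q=3: [3, 19, 8, 11]
q=4: [2, 18, 19, 22]
Optimal cycle mean attained by: cycle 2->4->2, total 3 + 7, length 2.
Answer: λ = 5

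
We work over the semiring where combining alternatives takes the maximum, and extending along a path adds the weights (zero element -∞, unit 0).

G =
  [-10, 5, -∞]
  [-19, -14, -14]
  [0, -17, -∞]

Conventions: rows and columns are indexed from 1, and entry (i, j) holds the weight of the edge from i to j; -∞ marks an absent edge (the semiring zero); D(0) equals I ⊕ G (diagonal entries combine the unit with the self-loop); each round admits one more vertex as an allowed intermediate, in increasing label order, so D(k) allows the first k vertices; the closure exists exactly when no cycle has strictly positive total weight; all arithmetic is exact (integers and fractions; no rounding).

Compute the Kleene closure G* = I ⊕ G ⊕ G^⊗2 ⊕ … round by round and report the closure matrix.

D(0):
  [0, 5, -∞]
  [-19, 0, -14]
  [0, -17, 0]
D(1):
  [0, 5, -∞]
  [-19, 0, -14]
  [0, 5, 0]
D(2):
  [0, 5, -9]
  [-19, 0, -14]
  [0, 5, 0]
D(3):
  [0, 5, -9]
  [-14, 0, -14]
  [0, 5, 0]
Answer: G* = [[0, 5, -9], [-14, 0, -14], [0, 5, 0]]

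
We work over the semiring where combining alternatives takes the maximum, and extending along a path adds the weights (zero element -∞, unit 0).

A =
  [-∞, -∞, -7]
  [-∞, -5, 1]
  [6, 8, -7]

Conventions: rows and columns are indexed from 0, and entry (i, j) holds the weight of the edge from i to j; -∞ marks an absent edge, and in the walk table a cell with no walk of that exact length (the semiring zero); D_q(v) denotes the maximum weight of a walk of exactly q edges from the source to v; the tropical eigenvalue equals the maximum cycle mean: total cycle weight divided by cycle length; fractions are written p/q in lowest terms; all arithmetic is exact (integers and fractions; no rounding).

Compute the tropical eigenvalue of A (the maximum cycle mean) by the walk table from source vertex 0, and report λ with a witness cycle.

q=0: [0, -∞, -∞]
q=1: [-∞, -∞, -7]
q=2: [-1, 1, -14]
q=3: [-8, -4, 2]
Optimal cycle mean attained by: cycle 1->2->1, total 1 + 8, length 2.
Answer: λ = 9/2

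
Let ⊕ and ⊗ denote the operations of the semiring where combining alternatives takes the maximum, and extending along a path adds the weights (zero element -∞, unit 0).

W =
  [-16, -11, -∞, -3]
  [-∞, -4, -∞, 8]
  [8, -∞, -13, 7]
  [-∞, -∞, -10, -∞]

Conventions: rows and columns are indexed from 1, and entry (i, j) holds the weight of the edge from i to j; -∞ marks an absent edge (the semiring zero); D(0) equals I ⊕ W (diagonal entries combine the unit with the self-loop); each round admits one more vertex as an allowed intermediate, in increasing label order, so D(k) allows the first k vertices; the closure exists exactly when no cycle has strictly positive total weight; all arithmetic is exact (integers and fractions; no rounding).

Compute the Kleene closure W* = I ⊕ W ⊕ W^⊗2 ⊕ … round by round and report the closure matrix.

D(0):
  [0, -11, -∞, -3]
  [-∞, 0, -∞, 8]
  [8, -∞, 0, 7]
  [-∞, -∞, -10, 0]
D(1):
  [0, -11, -∞, -3]
  [-∞, 0, -∞, 8]
  [8, -3, 0, 7]
  [-∞, -∞, -10, 0]
D(2):
  [0, -11, -∞, -3]
  [-∞, 0, -∞, 8]
  [8, -3, 0, 7]
  [-∞, -∞, -10, 0]
D(3):
  [0, -11, -∞, -3]
  [-∞, 0, -∞, 8]
  [8, -3, 0, 7]
  [-2, -13, -10, 0]
D(4):
  [0, -11, -13, -3]
  [6, 0, -2, 8]
  [8, -3, 0, 7]
  [-2, -13, -10, 0]
Answer: W* = [[0, -11, -13, -3], [6, 0, -2, 8], [8, -3, 0, 7], [-2, -13, -10, 0]]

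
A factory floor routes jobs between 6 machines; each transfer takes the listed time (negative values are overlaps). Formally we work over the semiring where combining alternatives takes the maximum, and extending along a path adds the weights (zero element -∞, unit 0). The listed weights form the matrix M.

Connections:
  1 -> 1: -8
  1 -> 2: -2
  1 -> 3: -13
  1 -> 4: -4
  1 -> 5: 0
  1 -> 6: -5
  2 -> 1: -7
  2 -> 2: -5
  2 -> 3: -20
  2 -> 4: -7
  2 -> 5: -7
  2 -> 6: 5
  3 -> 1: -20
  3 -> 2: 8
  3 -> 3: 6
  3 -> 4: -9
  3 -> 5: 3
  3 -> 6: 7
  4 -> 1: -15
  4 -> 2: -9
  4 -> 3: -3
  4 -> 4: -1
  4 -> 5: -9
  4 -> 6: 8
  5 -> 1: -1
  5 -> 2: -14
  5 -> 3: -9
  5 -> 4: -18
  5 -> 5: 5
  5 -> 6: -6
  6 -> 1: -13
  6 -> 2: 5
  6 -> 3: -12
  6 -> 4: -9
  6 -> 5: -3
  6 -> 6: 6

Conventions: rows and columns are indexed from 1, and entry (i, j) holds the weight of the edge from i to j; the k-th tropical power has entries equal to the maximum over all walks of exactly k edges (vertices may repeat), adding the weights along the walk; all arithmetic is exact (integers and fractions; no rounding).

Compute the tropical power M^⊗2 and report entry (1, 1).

M^⊗2:
  [-1, 0, -7, -5, 5, 4]
  [-8, 10, -7, -4, 2, 11]
  [2, 14, 12, 1, 9, 13]
  [-5, 13, 3, -1, 5, 14]
  [4, -1, -3, -5, 10, 0]
  [-2, 11, -6, -2, 3, 12]
Key observation: the optimum is the walk 1->5->1, with weight 0 + (-1) = -1.
Optimal value attained by: walk 1->5->1.
Answer: (M^⊗2)[1][1] = -1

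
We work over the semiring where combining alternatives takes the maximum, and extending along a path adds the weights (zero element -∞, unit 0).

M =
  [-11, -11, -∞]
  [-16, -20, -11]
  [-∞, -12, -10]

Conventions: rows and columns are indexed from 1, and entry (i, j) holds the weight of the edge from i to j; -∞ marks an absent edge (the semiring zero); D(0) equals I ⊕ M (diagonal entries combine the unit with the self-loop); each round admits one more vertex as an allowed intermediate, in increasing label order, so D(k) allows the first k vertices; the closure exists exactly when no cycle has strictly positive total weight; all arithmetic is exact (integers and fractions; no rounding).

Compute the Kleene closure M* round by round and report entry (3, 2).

D(0):
  [0, -11, -∞]
  [-16, 0, -11]
  [-∞, -12, 0]
D(1):
  [0, -11, -∞]
  [-16, 0, -11]
  [-∞, -12, 0]
D(2):
  [0, -11, -22]
  [-16, 0, -11]
  [-28, -12, 0]
D(3):
  [0, -11, -22]
  [-16, 0, -11]
  [-28, -12, 0]
Answer: M*[3][2] = -12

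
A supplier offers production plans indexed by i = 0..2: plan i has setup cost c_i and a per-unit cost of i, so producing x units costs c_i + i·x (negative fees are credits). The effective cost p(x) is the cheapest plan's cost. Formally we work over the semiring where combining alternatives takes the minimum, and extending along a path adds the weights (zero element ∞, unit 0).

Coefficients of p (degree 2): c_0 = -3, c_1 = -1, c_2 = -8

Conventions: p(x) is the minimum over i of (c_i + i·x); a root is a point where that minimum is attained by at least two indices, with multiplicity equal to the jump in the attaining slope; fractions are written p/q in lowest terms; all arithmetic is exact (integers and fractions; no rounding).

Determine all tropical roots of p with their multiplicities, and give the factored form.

hull edge (i=0, c=-3) to (i=2, c=-8): slope -5/2, span 2
Factored form: p(x) = -8 ⊗ (x ⊕ 5/2) ⊗ (x ⊕ 5/2)
Answer: roots = 5/2 (mult 2)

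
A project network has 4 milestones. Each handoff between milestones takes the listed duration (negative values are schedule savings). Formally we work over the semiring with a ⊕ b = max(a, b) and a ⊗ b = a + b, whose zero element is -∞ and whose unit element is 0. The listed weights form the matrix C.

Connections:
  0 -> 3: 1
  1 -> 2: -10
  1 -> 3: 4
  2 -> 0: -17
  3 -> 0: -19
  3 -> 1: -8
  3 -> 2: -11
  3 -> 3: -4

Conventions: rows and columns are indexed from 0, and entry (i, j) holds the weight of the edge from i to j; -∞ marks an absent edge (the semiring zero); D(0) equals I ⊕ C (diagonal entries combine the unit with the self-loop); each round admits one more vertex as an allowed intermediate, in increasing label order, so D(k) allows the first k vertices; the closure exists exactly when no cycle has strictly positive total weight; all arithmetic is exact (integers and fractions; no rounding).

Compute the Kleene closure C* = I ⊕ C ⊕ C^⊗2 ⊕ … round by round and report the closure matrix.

D(0):
  [0, -∞, -∞, 1]
  [-∞, 0, -10, 4]
  [-17, -∞, 0, -∞]
  [-19, -8, -11, 0]
D(1):
  [0, -∞, -∞, 1]
  [-∞, 0, -10, 4]
  [-17, -∞, 0, -16]
  [-19, -8, -11, 0]
D(2):
  [0, -∞, -∞, 1]
  [-∞, 0, -10, 4]
  [-17, -∞, 0, -16]
  [-19, -8, -11, 0]
D(3):
  [0, -∞, -∞, 1]
  [-27, 0, -10, 4]
  [-17, -∞, 0, -16]
  [-19, -8, -11, 0]
D(4):
  [0, -7, -10, 1]
  [-15, 0, -7, 4]
  [-17, -24, 0, -16]
  [-19, -8, -11, 0]
Answer: C* = [[0, -7, -10, 1], [-15, 0, -7, 4], [-17, -24, 0, -16], [-19, -8, -11, 0]]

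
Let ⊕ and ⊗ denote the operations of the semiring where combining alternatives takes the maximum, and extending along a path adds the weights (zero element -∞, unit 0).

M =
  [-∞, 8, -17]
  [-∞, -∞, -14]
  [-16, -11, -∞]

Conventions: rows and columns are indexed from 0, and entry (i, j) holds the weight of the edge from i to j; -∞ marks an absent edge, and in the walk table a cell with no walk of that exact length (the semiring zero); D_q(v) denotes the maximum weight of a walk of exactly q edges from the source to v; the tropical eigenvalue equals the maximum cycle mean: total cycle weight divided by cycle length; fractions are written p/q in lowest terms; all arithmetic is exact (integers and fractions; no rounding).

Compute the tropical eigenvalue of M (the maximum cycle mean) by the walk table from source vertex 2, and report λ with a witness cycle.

q=0: [-∞, -∞, 0]
q=1: [-16, -11, -∞]
q=2: [-∞, -8, -25]
q=3: [-41, -36, -22]
Optimal cycle mean attained by: cycle 0->1->2->0, total 8 + (-14) + (-16), length 3.
Answer: λ = -22/3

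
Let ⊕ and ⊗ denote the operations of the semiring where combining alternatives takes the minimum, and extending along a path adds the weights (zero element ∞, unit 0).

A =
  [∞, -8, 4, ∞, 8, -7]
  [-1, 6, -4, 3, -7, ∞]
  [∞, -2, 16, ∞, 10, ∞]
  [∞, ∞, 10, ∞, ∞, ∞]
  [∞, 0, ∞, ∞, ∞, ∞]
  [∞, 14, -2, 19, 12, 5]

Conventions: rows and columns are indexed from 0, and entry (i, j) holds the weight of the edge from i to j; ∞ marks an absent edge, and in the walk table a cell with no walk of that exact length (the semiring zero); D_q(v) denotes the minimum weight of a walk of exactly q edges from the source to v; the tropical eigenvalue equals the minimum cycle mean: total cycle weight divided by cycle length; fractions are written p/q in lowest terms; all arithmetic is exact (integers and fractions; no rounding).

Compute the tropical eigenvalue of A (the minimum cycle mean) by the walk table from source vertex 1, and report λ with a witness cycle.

q=0: [∞, 0, ∞, ∞, ∞, ∞]
q=1: [-1, 6, -4, 3, -7, ∞]
q=2: [5, -9, 2, 9, -1, -8]
q=3: [-10, -3, -13, -6, -16, -3]
q=4: [-4, -18, -7, 0, -10, -17]
q=5: [-19, -12, -22, -15, -25, -12]
q=6: [-13, -27, -16, -9, -19, -26]
Optimal cycle mean attained by: cycle 0->1->0, total (-8) + (-1), length 2.
Answer: λ = -9/2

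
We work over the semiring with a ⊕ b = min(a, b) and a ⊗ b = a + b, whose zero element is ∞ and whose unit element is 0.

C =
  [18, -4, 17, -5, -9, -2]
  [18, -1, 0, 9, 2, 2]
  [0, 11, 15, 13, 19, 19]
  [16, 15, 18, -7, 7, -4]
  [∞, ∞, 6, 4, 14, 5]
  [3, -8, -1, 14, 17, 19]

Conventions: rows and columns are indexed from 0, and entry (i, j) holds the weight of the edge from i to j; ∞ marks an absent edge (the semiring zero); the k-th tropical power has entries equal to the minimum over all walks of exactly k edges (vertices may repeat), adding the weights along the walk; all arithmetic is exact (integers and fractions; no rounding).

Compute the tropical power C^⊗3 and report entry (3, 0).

C^⊗2:
  [1, -10, -4, -12, -2, -9]
  [0, -6, -1, 2, 1, 1]
  [15, -4, 11, -5, -9, -2]
  [-1, -12, -5, -14, 0, -11]
  [6, -3, 4, -3, 11, 0]
  [-1, -9, -8, -2, -6, -6]
C^⊗3:
  [-6, -17, -10, -19, -8, -16]
  [-1, -7, -6, -5, -9, -4]
  [1, -10, -4, -12, -2, -9]
  [-8, -19, -12, -21, -10, -18]
  [3, -8, -3, -10, -3, -7]
  [-8, -14, -9, -9, -10, -7]
Key observation: the optimum is the walk 3->3->5->0, with weight (-7) + (-4) + 3 = -8.
Optimal value attained by: walk 3->3->5->0.
Answer: (C^⊗3)[3][0] = -8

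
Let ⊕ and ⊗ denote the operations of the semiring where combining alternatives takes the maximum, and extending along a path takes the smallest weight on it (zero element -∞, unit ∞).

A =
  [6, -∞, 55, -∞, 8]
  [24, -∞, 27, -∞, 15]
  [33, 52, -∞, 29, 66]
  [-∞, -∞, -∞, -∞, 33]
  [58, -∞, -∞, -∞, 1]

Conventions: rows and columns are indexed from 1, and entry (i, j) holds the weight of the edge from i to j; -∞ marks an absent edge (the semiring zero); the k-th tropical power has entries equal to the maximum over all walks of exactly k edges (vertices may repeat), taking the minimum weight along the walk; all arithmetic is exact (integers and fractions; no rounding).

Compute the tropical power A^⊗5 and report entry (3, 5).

A^⊗2:
  [33, 52, 6, 29, 55]
  [27, 27, 24, 27, 27]
  [58, -∞, 33, -∞, 29]
  [33, -∞, -∞, -∞, 1]
  [6, -∞, 55, -∞, 8]
A^⊗3:
  [55, 6, 33, 6, 29]
  [27, 24, 27, 24, 27]
  [33, 33, 55, 29, 33]
  [6, -∞, 33, -∞, 8]
  [33, 52, 6, 29, 55]
A^⊗4:
  [33, 33, 55, 29, 33]
  [27, 27, 27, 27, 27]
  [33, 52, 33, 29, 55]
  [33, 33, 6, 29, 33]
  [55, 6, 33, 6, 29]
A^⊗5:
  [33, 52, 33, 29, 55]
  [27, 27, 27, 27, 27]
  [55, 33, 33, 29, 33]
  [33, 6, 33, 6, 29]
  [33, 33, 55, 29, 33]
Key observation: the optimum is the walk 3->1->3->1->3->5, with weight 33 min 55 min 33 min 55 min 66 = 33.
Optimal value attained by: walk 3->1->3->1->3->5.
Answer: (A^⊗5)[3][5] = 33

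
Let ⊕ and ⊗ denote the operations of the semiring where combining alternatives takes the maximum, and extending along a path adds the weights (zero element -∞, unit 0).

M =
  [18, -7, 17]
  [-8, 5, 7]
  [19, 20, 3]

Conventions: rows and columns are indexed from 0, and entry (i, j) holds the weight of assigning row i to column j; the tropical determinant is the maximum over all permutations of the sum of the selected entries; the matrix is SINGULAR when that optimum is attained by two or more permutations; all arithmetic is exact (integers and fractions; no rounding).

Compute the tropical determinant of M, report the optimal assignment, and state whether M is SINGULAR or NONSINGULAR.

σ = (0, 1, 2): 18 + 5 + 3 = 26
σ = (0, 2, 1): 18 + 7 + 20 = 45
σ = (1, 0, 2): (-7) + (-8) + 3 = -12
σ = (1, 2, 0): (-7) + 7 + 19 = 19
σ = (2, 0, 1): 17 + (-8) + 20 = 29
σ = (2, 1, 0): 17 + 5 + 19 = 41
Optimal value attained by: σ = (0, 2, 1).
Answer: det⊕(M) = 45; verdict: NONSINGULAR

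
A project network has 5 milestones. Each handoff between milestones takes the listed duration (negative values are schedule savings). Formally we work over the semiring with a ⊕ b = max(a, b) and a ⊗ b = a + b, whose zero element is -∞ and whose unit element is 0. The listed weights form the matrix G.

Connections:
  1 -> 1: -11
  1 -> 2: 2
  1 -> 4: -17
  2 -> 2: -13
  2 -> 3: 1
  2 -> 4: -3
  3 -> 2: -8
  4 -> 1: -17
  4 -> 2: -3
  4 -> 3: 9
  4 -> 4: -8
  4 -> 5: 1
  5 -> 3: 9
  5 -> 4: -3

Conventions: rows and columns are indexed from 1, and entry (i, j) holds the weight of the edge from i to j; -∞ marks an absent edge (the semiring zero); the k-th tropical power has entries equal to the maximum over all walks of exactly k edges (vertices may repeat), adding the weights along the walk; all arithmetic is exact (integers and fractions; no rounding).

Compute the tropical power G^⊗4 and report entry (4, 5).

G^⊗2:
  [-22, -9, 3, -1, -16]
  [-20, -6, 6, -11, -2]
  [-∞, -21, -7, -11, -∞]
  [-25, 1, 10, -2, -7]
  [-20, 1, 6, -11, -2]
G^⊗3:
  [-18, -4, 8, -9, 0]
  [-28, -2, 7, -5, -10]
  [-28, -14, -2, -19, -10]
  [-19, 2, 7, -2, -1]
  [-28, -2, 7, -2, -10]
G^⊗4:
  [-26, 0, 9, -3, -8]
  [-22, -1, 4, -5, -4]
  [-36, -10, -1, -13, -18]
  [-19, -1, 8, -1, -1]
  [-19, -1, 7, -5, -1]
Key observation: the optimum is the walk 4->3->2->4->5, with weight 9 + (-8) + (-3) + 1 = -1.
Optimal value attained by: walk 4->3->2->4->5.
Answer: (G^⊗4)[4][5] = -1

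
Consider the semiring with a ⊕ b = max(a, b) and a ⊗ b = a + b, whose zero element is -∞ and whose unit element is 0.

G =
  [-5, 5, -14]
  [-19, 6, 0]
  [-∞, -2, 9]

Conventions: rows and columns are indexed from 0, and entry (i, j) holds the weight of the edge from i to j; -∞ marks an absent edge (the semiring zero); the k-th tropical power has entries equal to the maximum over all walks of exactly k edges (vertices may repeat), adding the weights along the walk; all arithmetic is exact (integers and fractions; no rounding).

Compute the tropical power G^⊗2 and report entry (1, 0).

G^⊗2:
  [-10, 11, 5]
  [-13, 12, 9]
  [-21, 7, 18]
Key observation: the optimum is the walk 1->1->0, with weight 6 + (-19) = -13.
Optimal value attained by: walk 1->1->0.
Answer: (G^⊗2)[1][0] = -13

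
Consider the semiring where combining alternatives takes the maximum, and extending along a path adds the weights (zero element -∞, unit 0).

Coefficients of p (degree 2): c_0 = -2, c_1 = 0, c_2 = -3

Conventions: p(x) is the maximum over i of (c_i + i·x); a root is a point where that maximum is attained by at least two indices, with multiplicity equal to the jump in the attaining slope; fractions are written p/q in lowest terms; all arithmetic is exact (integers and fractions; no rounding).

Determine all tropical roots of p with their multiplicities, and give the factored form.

hull edge (i=0, c=-2) to (i=1, c=0): slope 2, span 1
hull edge (i=1, c=0) to (i=2, c=-3): slope -3, span 1
Factored form: p(x) = -3 ⊗ (x ⊕ (-2)) ⊗ (x ⊕ 3)
Answer: roots = -2 (mult 1), 3 (mult 1)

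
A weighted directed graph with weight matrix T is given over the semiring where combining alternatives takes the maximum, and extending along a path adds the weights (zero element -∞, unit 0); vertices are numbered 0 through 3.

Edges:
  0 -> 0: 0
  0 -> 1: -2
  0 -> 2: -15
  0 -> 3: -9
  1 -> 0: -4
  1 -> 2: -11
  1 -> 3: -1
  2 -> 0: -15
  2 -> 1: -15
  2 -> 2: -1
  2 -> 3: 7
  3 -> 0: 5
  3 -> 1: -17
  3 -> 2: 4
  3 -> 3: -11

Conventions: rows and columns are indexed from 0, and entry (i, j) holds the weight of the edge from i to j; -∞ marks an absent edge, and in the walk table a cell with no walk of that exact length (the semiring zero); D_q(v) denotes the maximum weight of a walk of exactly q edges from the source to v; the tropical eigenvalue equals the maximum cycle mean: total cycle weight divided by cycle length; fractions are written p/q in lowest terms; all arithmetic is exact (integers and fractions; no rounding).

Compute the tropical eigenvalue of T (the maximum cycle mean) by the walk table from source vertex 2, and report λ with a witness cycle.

q=0: [-∞, -∞, 0, -∞]
q=1: [-15, -15, -1, 7]
q=2: [12, -10, 11, 6]
q=3: [12, 10, 10, 18]
q=4: [23, 10, 22, 17]
Optimal cycle mean attained by: cycle 2->3->2, total 7 + 4, length 2.
Answer: λ = 11/2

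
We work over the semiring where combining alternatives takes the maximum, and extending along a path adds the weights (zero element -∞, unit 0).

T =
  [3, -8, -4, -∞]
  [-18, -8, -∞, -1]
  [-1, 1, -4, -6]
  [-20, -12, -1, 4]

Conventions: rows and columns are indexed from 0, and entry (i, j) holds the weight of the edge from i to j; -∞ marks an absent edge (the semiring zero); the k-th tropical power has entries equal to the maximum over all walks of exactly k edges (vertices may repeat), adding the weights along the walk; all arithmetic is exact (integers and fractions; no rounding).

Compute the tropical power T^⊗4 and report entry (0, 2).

T^⊗2:
  [6, -3, -1, -9]
  [-15, -13, -2, 3]
  [2, -3, -5, 0]
  [-2, 0, 3, 8]
T^⊗3:
  [9, 0, 2, -4]
  [-3, -1, 2, 7]
  [5, -4, -1, 4]
  [2, 4, 7, 12]
T^⊗4:
  [12, 3, 5, 0]
  [1, 3, 6, 11]
  [8, 0, 3, 8]
  [6, 8, 11, 16]
Key observation: the optimum is the walk 0->0->0->0->2, with weight 3 + 3 + 3 + (-4) = 5.
Optimal value attained by: walk 0->0->0->0->2.
Answer: (T^⊗4)[0][2] = 5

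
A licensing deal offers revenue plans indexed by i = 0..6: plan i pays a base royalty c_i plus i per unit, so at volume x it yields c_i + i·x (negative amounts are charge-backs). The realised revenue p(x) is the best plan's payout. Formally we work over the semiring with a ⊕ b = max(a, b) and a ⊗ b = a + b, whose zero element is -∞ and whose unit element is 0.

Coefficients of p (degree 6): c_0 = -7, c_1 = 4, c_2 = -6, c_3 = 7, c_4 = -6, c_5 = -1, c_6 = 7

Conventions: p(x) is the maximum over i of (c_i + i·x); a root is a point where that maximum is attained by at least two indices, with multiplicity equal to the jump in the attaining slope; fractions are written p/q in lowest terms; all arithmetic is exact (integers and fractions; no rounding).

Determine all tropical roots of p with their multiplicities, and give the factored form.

hull edge (i=0, c=-7) to (i=1, c=4): slope 11, span 1
hull edge (i=1, c=4) to (i=3, c=7): slope 3/2, span 2
hull edge (i=3, c=7) to (i=6, c=7): slope 0, span 3
Factored form: p(x) = 7 ⊗ (x ⊕ (-11)) ⊗ (x ⊕ (-3/2)) ⊗ (x ⊕ (-3/2)) ⊗ (x ⊕ 0) ⊗ (x ⊕ 0) ⊗ (x ⊕ 0)
Answer: roots = -11 (mult 1), -3/2 (mult 2), 0 (mult 3)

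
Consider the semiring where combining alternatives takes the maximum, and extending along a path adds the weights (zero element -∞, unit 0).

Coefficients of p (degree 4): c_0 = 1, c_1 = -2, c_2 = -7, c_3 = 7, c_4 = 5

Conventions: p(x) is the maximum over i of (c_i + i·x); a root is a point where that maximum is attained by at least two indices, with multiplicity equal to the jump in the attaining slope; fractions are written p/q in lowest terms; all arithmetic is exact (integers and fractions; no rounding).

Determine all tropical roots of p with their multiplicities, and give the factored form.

hull edge (i=0, c=1) to (i=3, c=7): slope 2, span 3
hull edge (i=3, c=7) to (i=4, c=5): slope -2, span 1
Factored form: p(x) = 5 ⊗ (x ⊕ (-2)) ⊗ (x ⊕ (-2)) ⊗ (x ⊕ (-2)) ⊗ (x ⊕ 2)
Answer: roots = -2 (mult 3), 2 (mult 1)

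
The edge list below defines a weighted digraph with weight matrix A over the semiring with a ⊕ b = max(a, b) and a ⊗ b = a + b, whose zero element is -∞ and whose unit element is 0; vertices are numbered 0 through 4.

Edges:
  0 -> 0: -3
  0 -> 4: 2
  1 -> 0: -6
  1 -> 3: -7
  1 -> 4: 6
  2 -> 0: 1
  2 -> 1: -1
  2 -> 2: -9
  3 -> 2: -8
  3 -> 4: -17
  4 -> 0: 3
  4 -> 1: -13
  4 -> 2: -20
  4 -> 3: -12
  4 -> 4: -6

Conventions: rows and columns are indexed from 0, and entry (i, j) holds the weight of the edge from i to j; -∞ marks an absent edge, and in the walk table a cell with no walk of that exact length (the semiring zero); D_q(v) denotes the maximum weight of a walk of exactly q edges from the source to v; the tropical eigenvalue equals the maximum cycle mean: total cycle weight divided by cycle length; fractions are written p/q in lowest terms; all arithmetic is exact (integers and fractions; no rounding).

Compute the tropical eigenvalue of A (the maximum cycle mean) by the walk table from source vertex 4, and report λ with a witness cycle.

q=0: [-∞, -∞, -∞, -∞, 0]
q=1: [3, -13, -20, -12, -6]
q=2: [0, -19, -20, -18, 5]
q=3: [8, -8, -15, -7, 2]
q=4: [5, -11, -15, -10, 10]
q=5: [13, -3, -10, -2, 7]
Optimal cycle mean attained by: cycle 0->4->0, total 2 + 3, length 2.
Answer: λ = 5/2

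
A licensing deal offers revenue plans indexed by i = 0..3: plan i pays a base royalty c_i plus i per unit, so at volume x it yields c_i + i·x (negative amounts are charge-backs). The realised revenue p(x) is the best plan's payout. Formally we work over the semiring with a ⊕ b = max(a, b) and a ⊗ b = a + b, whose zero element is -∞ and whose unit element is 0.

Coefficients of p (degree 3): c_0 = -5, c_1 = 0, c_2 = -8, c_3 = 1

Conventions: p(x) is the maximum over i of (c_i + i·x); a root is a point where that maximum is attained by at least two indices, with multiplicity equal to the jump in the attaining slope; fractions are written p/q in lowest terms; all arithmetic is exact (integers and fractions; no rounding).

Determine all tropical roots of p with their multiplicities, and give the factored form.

hull edge (i=0, c=-5) to (i=1, c=0): slope 5, span 1
hull edge (i=1, c=0) to (i=3, c=1): slope 1/2, span 2
Factored form: p(x) = 1 ⊗ (x ⊕ (-5)) ⊗ (x ⊕ (-1/2)) ⊗ (x ⊕ (-1/2))
Answer: roots = -5 (mult 1), -1/2 (mult 2)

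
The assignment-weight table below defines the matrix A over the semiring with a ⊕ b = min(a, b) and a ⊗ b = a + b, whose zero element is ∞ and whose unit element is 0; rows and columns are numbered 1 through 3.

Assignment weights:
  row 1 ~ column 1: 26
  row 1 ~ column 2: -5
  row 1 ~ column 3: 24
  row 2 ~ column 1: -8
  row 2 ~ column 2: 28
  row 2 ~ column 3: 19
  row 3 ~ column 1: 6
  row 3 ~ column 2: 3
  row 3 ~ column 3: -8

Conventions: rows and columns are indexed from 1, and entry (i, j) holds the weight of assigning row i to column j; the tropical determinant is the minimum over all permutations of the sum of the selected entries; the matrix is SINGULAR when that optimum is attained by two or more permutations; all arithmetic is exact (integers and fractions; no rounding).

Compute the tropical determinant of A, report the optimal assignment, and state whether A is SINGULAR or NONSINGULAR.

σ = (1, 2, 3): 26 + 28 + (-8) = 46
σ = (1, 3, 2): 26 + 19 + 3 = 48
σ = (2, 1, 3): (-5) + (-8) + (-8) = -21
σ = (2, 3, 1): (-5) + 19 + 6 = 20
σ = (3, 1, 2): 24 + (-8) + 3 = 19
σ = (3, 2, 1): 24 + 28 + 6 = 58
Optimal value attained by: σ = (2, 1, 3).
Answer: det⊕(A) = -21; verdict: NONSINGULAR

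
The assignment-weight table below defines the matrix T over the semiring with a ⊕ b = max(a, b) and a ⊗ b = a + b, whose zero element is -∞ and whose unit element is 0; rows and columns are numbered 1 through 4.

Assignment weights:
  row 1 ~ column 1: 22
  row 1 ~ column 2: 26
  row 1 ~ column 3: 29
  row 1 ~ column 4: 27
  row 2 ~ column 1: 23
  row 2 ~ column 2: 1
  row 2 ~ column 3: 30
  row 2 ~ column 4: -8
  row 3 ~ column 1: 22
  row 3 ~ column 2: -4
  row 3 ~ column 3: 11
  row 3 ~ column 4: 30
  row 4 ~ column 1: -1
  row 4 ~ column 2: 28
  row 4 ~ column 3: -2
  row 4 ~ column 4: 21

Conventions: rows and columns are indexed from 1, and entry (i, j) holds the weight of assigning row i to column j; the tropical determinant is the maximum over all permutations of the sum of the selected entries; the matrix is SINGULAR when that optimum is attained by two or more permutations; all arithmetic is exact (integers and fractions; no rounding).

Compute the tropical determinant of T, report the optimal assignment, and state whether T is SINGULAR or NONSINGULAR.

σ = (1, 2, 3, 4): 22 + 1 + 11 + 21 = 55
σ = (1, 2, 4, 3): 22 + 1 + 30 + (-2) = 51
σ = (1, 3, 2, 4): 22 + 30 + (-4) + 21 = 69
σ = (1, 3, 4, 2): 22 + 30 + 30 + 28 = 110
σ = (1, 4, 2, 3): 22 + (-8) + (-4) + (-2) = 8
σ = (1, 4, 3, 2): 22 + (-8) + 11 + 28 = 53
σ = (2, 1, 3, 4): 26 + 23 + 11 + 21 = 81
σ = (2, 1, 4, 3): 26 + 23 + 30 + (-2) = 77
σ = (2, 3, 1, 4): 26 + 30 + 22 + 21 = 99
σ = (2, 3, 4, 1): 26 + 30 + 30 + (-1) = 85
σ = (2, 4, 1, 3): 26 + (-8) + 22 + (-2) = 38
σ = (2, 4, 3, 1): 26 + (-8) + 11 + (-1) = 28
σ = (3, 1, 2, 4): 29 + 23 + (-4) + 21 = 69
σ = (3, 1, 4, 2): 29 + 23 + 30 + 28 = 110
σ = (3, 2, 1, 4): 29 + 1 + 22 + 21 = 73
σ = (3, 2, 4, 1): 29 + 1 + 30 + (-1) = 59
σ = (3, 4, 1, 2): 29 + (-8) + 22 + 28 = 71
σ = (3, 4, 2, 1): 29 + (-8) + (-4) + (-1) = 16
σ = (4, 1, 2, 3): 27 + 23 + (-4) + (-2) = 44
σ = (4, 1, 3, 2): 27 + 23 + 11 + 28 = 89
σ = (4, 2, 1, 3): 27 + 1 + 22 + (-2) = 48
σ = (4, 2, 3, 1): 27 + 1 + 11 + (-1) = 38
σ = (4, 3, 1, 2): 27 + 30 + 22 + 28 = 107
σ = (4, 3, 2, 1): 27 + 30 + (-4) + (-1) = 52
Optimal value attained by: σ = (1, 3, 4, 2).
Answer: det⊕(T) = 110; verdict: SINGULAR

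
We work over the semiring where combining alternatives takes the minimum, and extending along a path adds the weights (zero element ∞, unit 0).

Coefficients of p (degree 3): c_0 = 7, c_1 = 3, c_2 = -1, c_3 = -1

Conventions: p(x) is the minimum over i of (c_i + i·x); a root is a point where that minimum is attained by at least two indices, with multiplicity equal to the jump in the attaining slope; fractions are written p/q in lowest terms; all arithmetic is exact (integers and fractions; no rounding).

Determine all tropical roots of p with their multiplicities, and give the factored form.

hull edge (i=0, c=7) to (i=2, c=-1): slope -4, span 2
hull edge (i=2, c=-1) to (i=3, c=-1): slope 0, span 1
Factored form: p(x) = -1 ⊗ (x ⊕ 0) ⊗ (x ⊕ 4) ⊗ (x ⊕ 4)
Answer: roots = 0 (mult 1), 4 (mult 2)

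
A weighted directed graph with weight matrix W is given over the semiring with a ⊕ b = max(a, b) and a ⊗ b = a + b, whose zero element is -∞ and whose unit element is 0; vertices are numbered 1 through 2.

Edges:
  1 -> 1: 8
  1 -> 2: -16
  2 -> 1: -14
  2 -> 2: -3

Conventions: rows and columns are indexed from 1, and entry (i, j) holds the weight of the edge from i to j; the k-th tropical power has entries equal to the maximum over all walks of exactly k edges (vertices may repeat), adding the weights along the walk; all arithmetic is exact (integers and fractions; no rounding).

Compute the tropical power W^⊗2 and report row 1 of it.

W^⊗2:
  [16, -8]
  [-6, -6]
Answer: row 1 of W^⊗2 = [16, -8]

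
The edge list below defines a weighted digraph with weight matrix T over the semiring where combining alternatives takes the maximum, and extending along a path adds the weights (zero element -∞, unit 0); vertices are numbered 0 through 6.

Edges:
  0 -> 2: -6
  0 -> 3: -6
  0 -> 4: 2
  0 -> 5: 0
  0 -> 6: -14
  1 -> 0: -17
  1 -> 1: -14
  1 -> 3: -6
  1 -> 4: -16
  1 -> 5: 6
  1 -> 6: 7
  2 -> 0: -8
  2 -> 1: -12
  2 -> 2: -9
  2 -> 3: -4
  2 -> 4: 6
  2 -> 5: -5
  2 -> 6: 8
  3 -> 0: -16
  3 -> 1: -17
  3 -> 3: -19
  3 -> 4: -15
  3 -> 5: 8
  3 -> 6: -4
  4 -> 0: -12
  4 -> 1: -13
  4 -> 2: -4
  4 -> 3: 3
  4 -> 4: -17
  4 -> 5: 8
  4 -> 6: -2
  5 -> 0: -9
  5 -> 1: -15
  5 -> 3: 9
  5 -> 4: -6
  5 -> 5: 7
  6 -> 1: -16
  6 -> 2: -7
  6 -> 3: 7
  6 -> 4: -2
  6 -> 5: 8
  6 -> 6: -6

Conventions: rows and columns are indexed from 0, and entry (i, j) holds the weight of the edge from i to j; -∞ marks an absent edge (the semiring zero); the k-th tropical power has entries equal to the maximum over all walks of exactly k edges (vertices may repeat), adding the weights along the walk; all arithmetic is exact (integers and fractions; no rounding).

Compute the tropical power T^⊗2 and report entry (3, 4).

T^⊗2:
  [-9, -11, -2, 9, 0, 10, 2]
  [-3, -9, 0, 15, 5, 15, 1]
  [-6, -7, 2, 15, 6, 16, 4]
  [-1, -7, -11, 17, 2, 15, -10]
  [-1, -7, -9, 17, 2, 15, 4]
  [-2, -8, -10, 16, 1, 17, 5]
  [-1, -7, -6, 17, 2, 15, 3]
Key observation: the optimum is the walk 3->5->4, with weight 8 + (-6) = 2.
Optimal value attained by: walk 3->5->4.
Answer: (T^⊗2)[3][4] = 2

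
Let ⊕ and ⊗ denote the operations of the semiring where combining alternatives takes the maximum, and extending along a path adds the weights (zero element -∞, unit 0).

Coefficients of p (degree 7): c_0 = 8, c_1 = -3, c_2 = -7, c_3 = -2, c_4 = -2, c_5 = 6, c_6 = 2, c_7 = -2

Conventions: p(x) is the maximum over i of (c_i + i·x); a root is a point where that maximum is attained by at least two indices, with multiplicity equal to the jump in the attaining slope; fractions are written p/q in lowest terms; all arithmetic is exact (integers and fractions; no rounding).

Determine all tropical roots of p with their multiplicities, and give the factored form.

hull edge (i=0, c=8) to (i=5, c=6): slope -2/5, span 5
hull edge (i=5, c=6) to (i=7, c=-2): slope -4, span 2
Factored form: p(x) = -2 ⊗ (x ⊕ 2/5) ⊗ (x ⊕ 2/5) ⊗ (x ⊕ 2/5) ⊗ (x ⊕ 2/5) ⊗ (x ⊕ 2/5) ⊗ (x ⊕ 4) ⊗ (x ⊕ 4)
Answer: roots = 2/5 (mult 5), 4 (mult 2)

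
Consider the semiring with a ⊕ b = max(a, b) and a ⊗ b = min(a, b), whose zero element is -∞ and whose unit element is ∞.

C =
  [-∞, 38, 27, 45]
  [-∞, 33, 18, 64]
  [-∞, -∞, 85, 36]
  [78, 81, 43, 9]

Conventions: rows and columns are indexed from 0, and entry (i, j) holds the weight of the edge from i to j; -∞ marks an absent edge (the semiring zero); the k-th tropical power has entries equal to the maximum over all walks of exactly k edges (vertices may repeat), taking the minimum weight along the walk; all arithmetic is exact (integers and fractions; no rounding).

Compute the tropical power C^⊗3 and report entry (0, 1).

C^⊗2:
  [45, 45, 43, 38]
  [64, 64, 43, 33]
  [36, 36, 85, 36]
  [9, 38, 43, 64]
C^⊗3:
  [38, 38, 43, 45]
  [33, 38, 43, 64]
  [36, 36, 85, 36]
  [64, 64, 43, 38]
Key observation: the optimum is the walk 0->1->3->1, with weight 38 min 64 min 81 = 38.
Optimal value attained by: walk 0->1->3->1.
Answer: (C^⊗3)[0][1] = 38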